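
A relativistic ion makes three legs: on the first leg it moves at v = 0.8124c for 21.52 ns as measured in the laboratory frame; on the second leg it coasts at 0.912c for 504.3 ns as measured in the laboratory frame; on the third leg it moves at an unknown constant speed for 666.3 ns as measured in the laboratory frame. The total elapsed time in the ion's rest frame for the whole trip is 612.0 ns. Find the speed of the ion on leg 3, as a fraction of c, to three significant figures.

β = 0.808

Leg 1: γ = 1/√(1 − 0.8124²) = 1/√0.3400 = 1.715; τ_1 = 21.52/1.715 = 12.55 ns.
Leg 2: γ = 1/√(1 − 0.912²) = 1/√0.1683 = 2.438; τ_2 = 504.3/2.438 = 206.9 ns.
Leg 3: speed unknown; τ_3 = 666.3/γ_3.
Total proper time: 12.55 + 206.9 + τ_3 = 612.0, so τ_3 = 612.0 − 219.4 = 392.6 ns.
γ_3 = 666.3/392.6 = 1.697; β = √(1 − 1/γ²) = √0.6528.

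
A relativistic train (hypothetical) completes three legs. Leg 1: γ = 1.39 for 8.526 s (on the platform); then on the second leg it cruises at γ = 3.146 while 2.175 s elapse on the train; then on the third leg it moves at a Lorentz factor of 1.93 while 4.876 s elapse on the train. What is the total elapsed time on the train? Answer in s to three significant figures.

τ = 13.2 s

Leg 1: γ = 1.39; τ_1 = 8.526/1.390 = 6.134 s.
Leg 2: 2.175 s is already measured on the train.
Leg 3: 4.876 s is already measured on the train.
Total: 6.134 + 2.175 + 4.876 s.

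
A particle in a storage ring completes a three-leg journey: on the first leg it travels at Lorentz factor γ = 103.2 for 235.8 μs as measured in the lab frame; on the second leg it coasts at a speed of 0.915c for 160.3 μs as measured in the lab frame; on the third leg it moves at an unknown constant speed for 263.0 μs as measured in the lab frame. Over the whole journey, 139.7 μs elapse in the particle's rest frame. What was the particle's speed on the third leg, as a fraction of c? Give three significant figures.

β = 0.961

Leg 1: γ = 103.2; τ_1 = 235.8/103.2 = 2.285 μs.
Leg 2: γ = 1/√(1 − 0.915²) = 1/√0.1628 = 2.479; τ_2 = 160.3/2.479 = 64.67 μs.
Leg 3: speed unknown; τ_3 = 263.0/γ_3.
Total proper time: 2.285 + 64.67 + τ_3 = 139.7, so τ_3 = 139.7 − 66.96 = 72.74 μs.
γ_3 = 263.0/72.74 = 3.616; β = √(1 − 1/γ²) = √0.9235.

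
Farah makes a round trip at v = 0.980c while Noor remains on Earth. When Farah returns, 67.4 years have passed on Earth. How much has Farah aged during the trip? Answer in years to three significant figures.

τ = 13.4 years

γ = 1/√(1 − 0.980²) = 1/√0.03960 = 5.025
Farah's clock measures proper time along the trip: τ = Δt/γ = 67.4/5.025 years.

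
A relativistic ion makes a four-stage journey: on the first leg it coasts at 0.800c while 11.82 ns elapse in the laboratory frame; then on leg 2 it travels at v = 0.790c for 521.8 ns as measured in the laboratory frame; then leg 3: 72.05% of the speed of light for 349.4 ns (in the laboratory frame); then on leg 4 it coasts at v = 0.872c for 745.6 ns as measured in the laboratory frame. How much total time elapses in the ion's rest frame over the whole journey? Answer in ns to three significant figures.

Leg 1: γ = 1/√(1 − 0.800²) = 5/3 ≈ 1.667; τ_1 = 11.82/1.667 = 7.092 ns.
Leg 2: γ = 1/√(1 − 0.790²) = 1/√0.3759 = 1.631; τ_2 = 521.8/1.631 = 319.9 ns.
Leg 3: β = 0.7205; γ = 1/√(1 − 0.7205²) = 1/√0.4809 = 1.442; τ_3 = 349.4/1.442 = 242.3 ns.
Leg 4: γ = 1/√(1 − 0.872²) = 1/√0.2396 = 2.043; τ_4 = 745.6/2.043 = 365.0 ns.
Total: 7.092 + 319.9 + 242.3 + 365.0 ns.

τ = 934 ns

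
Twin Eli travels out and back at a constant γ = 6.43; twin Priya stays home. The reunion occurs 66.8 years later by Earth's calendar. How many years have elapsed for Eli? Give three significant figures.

γ = 6.43
Eli's clock measures proper time along the trip: τ = Δt/γ = 66.8/6.430 years.

τ = 10.4 years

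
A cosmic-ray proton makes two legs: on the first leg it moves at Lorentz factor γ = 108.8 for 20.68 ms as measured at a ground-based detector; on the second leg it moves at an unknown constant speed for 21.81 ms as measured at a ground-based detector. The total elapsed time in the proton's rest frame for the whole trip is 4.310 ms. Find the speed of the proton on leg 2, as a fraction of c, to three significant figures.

β = 0.982

Leg 1: γ = 108.8; τ_1 = 20.68/108.8 = 0.1901 ms.
Leg 2: speed unknown; τ_2 = 21.81/γ_2.
Total proper time: 0.1901 + τ_2 = 4.310, so τ_2 = 4.310 − 0.1901 = 4.120 ms.
γ_2 = 21.81/4.120 = 5.294; β = √(1 − 1/γ²) = √0.9643.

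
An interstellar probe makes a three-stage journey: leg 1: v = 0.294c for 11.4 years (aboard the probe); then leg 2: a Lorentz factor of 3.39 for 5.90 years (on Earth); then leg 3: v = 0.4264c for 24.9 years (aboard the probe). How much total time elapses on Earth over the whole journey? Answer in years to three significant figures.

Δt = 45.4 years

Leg 1: γ = 1/√(1 − 0.294²) = 1/√0.9136 = 1.046; Δt_1 = 1.046 × 11.4 = 11.93 years.
Leg 2: 5.90 years is already measured on Earth.
Leg 3: γ = 1/√(1 − 0.4264²) = 1/√0.8182 = 1.106; Δt_3 = 1.106 × 24.9 = 27.53 years.
Total: 11.93 + 5.900 + 27.53 years.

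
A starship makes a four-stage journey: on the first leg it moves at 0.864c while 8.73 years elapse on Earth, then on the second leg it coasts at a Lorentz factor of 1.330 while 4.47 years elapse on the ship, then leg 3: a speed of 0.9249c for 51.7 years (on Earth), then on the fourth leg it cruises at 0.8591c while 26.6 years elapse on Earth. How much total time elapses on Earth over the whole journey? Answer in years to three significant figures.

Δt = 93.0 years

Leg 1: 8.73 years is already measured on Earth.
Leg 2: γ = 1.330; Δt_2 = 1.330 × 4.47 = 5.945 years.
Leg 3: 51.7 years is already measured on Earth.
Leg 4: 26.6 years is already measured on Earth.
Total: 8.730 + 5.945 + 51.70 + 26.60 years.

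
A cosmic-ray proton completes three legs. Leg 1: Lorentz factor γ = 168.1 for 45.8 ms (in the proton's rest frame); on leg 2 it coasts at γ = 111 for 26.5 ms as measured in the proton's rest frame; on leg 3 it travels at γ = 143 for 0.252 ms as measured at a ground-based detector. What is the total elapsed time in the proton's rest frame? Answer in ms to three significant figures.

τ = 72.3 ms

Leg 1: 45.8 ms is already measured in the proton's rest frame.
Leg 2: 26.5 ms is already measured in the proton's rest frame.
Leg 3: γ = 143; τ_3 = 0.252/143.0 = 0.001762 ms.
Total: 45.80 + 26.50 + 0.001762 ms.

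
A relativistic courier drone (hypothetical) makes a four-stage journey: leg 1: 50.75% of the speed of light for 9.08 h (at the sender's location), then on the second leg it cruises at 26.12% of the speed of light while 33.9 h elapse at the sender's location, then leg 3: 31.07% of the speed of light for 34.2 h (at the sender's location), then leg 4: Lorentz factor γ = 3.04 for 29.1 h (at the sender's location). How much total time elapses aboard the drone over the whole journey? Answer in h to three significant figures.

τ = 82.6 h

Leg 1: β = 0.5075; γ = 1/√(1 − 0.5075²) = 1/√0.7424 = 1.161; τ_1 = 9.08/1.161 = 7.824 h.
Leg 2: β = 0.2612; γ = 1/√(1 − 0.2612²) = 1/√0.9318 = 1.036; τ_2 = 33.9/1.036 = 32.72 h.
Leg 3: β = 0.3107; γ = 1/√(1 − 0.3107²) = 1/√0.9035 = 1.052; τ_3 = 34.2/1.052 = 32.51 h.
Leg 4: γ = 3.04; τ_4 = 29.1/3.040 = 9.572 h.
Total: 7.824 + 32.72 + 32.51 + 9.572 h.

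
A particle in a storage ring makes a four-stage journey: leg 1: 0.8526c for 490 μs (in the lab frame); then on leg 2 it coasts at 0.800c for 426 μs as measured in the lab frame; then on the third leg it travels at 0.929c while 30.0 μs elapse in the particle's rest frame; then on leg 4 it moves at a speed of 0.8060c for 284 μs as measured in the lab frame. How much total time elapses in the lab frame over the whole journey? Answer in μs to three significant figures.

Leg 1: 490 μs is already measured in the lab frame.
Leg 2: 426 μs is already measured in the lab frame.
Leg 3: γ = 1/√(1 − 0.929²) = 1/√0.1370 = 2.702; Δt_3 = 2.702 × 30.0 = 81.06 μs.
Leg 4: 284 μs is already measured in the lab frame.
Total: 490.0 + 426.0 + 81.06 + 284.0 μs.

Δt = 1280 μs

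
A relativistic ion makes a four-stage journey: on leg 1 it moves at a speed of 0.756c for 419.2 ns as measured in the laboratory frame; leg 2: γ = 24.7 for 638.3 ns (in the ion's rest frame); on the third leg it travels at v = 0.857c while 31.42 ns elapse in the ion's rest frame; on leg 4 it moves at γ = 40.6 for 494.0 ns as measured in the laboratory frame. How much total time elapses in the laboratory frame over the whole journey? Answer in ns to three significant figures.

Leg 1: 419.2 ns is already measured in the laboratory frame.
Leg 2: γ = 24.7; Δt_2 = 24.70 × 638.3 = 1.577×10⁴ ns.
Leg 3: γ = 1/√(1 − 0.857²) = 1/√0.2656 = 1.941; Δt_3 = 1.941 × 31.42 = 60.97 ns.
Leg 4: 494.0 ns is already measured in the laboratory frame.
Total: 419.2 + 1.577×10⁴ + 60.97 + 494.0 ns.

Δt = 1.67×10⁴ ns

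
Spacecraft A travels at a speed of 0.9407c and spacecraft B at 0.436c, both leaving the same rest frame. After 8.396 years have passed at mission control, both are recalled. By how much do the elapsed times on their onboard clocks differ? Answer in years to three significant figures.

|τ_A − τ_B| = 4.71 years

A: γ = 1/√(1 − 0.9407²) = 1/√0.1151 = 2.948; τ_A = 8.396/2.948 = 2.848 years.
B: γ = 1/√(1 − 0.436²) = 1/√0.8099 = 1.111; τ_B = 8.396/1.111 = 7.556 years.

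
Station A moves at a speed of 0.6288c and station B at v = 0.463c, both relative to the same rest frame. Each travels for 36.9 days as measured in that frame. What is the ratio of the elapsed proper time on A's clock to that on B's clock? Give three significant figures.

τ_A/τ_B = 0.877

A: γ = 1/√(1 − 0.6288²) = 1/√0.6046 = 1.286. B: γ = 1/√(1 − 0.463²) = 1/√0.7856 = 1.128.
τ_A/τ_B = γ_B/γ_A = 1.128/1.286 = 0.8773, so τ_A/τ_B = 0.8773.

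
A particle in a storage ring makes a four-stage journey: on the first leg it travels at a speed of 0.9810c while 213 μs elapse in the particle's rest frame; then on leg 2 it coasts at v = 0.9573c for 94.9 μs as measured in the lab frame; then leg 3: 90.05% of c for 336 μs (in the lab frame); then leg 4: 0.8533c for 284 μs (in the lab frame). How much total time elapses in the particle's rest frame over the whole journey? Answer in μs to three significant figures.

Leg 1: 213 μs is already measured in the particle's rest frame.
Leg 2: γ = 1/√(1 − 0.9573²) = 1/√0.08358 = 3.459; τ_2 = 94.9/3.459 = 27.44 μs.
Leg 3: β = 0.9005; γ = 1/√(1 − 0.9005²) = 1/√0.1891 = 2.300; τ_3 = 336/2.300 = 146.1 μs.
Leg 4: γ = 1/√(1 − 0.8533²) = 1/√0.2719 = 1.918; τ_4 = 284/1.918 = 148.1 μs.
Total: 213.0 + 27.44 + 146.1 + 148.1 μs.

τ = 535 μs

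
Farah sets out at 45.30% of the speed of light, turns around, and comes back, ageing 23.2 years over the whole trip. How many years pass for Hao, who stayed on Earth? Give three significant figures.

Δt = 26.0 years

β = 0.4530; γ = 1/√(1 − 0.4530²) = 1/√0.7948 = 1.122
Earth-frame duration is the dilated interval: Δt = γτ = 1.122 × 23.2 years.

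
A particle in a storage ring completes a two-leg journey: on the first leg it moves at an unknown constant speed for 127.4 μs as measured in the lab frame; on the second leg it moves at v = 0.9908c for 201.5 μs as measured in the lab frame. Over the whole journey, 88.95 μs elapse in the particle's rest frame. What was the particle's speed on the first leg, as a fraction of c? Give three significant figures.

β = 0.875

Leg 1: speed unknown; τ_1 = 127.4/γ_1.
Leg 2: γ = 1/√(1 − 0.9908²) = 1/√0.01832 = 7.389; τ_2 = 201.5/7.389 = 27.27 μs.
Total proper time: τ_1 + 27.27 = 88.95, so τ_1 = 88.95 − 27.27 = 61.68 μs.
γ_1 = 127.4/61.68 = 2.065; β = √(1 − 1/γ²) = √0.7656.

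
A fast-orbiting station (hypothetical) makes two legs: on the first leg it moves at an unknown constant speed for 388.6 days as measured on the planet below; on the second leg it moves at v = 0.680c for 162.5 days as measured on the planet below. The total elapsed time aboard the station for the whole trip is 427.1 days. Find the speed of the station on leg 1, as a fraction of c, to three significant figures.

Leg 1: speed unknown; τ_1 = 388.6/γ_1.
Leg 2: γ = 1/√(1 − 0.680²) = 1/√0.5376 = 1.364; τ_2 = 162.5/1.364 = 119.1 days.
Total proper time: τ_1 + 119.1 = 427.1, so τ_1 = 427.1 − 119.1 = 308.0 days.
γ_1 = 388.6/308.0 = 1.262; β = √(1 − 1/γ²) = √0.3720.

β = 0.610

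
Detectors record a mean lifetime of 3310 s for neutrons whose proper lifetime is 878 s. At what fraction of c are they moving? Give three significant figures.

v = 0.964c

γ = Δt/τ₀ = 3310/878 = 3.770
β = √(1 − 1/γ²) = √(1 − 0.07036) = √0.9296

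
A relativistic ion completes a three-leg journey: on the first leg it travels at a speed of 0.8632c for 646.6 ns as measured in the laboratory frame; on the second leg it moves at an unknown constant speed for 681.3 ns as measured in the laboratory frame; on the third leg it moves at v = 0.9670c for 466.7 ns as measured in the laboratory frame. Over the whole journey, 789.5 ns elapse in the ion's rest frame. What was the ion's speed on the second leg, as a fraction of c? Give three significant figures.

β = 0.863

Leg 1: γ = 1/√(1 − 0.8632²) = 1/√0.2549 = 1.981; τ_1 = 646.6/1.981 = 326.4 ns.
Leg 2: speed unknown; τ_2 = 681.3/γ_2.
Leg 3: γ = 1/√(1 − 0.9670²) = 1/√0.06491 = 3.925; τ_3 = 466.7/3.925 = 118.9 ns.
Total proper time: 326.4 + τ_2 + 118.9 = 789.5, so τ_2 = 789.5 − 445.3 = 344.2 ns.
γ_2 = 681.3/344.2 = 1.980; β = √(1 − 1/γ²) = √0.7448.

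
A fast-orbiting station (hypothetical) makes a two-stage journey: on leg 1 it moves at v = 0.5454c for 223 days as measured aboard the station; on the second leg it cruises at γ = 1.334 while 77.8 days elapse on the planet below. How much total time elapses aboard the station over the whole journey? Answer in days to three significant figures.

τ = 281 days

Leg 1: 223 days is already measured aboard the station.
Leg 2: γ = 1.334; τ_2 = 77.8/1.334 = 58.32 days.
Total: 223.0 + 58.32 days.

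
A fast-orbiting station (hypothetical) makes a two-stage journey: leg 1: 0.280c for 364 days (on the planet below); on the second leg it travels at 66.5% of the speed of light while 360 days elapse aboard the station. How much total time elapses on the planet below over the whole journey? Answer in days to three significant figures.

Δt = 846 days

Leg 1: 364 days is already measured on the planet below.
Leg 2: β = 0.665; γ = 1/√(1 − 0.665²) = 1/√0.5578 = 1.339; Δt_2 = 1.339 × 360 = 482.0 days.
Total: 364.0 + 482.0 days.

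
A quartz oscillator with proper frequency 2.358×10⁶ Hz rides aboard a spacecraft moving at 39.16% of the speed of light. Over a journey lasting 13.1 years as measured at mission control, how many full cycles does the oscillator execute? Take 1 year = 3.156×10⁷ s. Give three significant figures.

N = 8.97×10¹⁴

β = 0.3916; γ = 1/√(1 − 0.3916²) = 1/√0.8466 = 1.087
The oscillator's own cycle count is N = f × τ where τ is the proper time aboard the spacecraft. τ = Δt/γ = 13.1/1.087 = 12.05 years = 3.804×10⁸ s.
N = 2.358×10⁶ × 3.804×10⁸ = 8.970×10¹⁴.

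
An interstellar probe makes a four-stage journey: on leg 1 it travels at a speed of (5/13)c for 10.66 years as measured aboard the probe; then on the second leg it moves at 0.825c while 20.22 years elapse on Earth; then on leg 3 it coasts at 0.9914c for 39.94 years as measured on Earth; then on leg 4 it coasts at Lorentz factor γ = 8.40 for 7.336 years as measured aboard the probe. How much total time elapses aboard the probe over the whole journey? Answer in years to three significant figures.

τ = 34.6 years

Leg 1: 10.66 years is already measured aboard the probe.
Leg 2: γ = 1/√(1 − 0.825²) = 1/√0.3194 = 1.769; τ_2 = 20.22/1.769 = 11.43 years.
Leg 3: γ = 1/√(1 − 0.9914²) = 1/√0.01713 = 7.641; τ_3 = 39.94/7.641 = 5.227 years.
Leg 4: 7.336 years is already measured aboard the probe.
Total: 10.66 + 11.43 + 5.227 + 7.336 years.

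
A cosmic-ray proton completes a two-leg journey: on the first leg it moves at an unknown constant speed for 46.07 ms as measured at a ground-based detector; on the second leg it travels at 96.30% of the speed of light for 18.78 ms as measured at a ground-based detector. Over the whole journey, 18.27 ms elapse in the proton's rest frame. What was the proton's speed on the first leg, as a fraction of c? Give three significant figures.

β = 0.958

Leg 1: speed unknown; τ_1 = 46.07/γ_1.
Leg 2: β = 0.9630; γ = 1/√(1 − 0.9630²) = 1/√0.07263 = 3.711; τ_2 = 18.78/3.711 = 5.061 ms.
Total proper time: τ_1 + 5.061 = 18.27, so τ_1 = 18.27 − 5.061 = 13.21 ms.
γ_1 = 46.07/13.21 = 3.488; β = √(1 − 1/γ²) = √0.9178.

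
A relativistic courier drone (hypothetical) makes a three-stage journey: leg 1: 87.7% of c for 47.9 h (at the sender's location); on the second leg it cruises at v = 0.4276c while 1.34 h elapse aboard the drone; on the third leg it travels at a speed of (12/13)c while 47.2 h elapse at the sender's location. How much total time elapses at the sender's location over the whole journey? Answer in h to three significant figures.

Leg 1: 47.9 h is already measured at the sender's location.
Leg 2: γ = 1/√(1 − 0.4276²) = 1/√0.8172 = 1.106; Δt_2 = 1.106 × 1.34 = 1.482 h.
Leg 3: 47.2 h is already measured at the sender's location.
Total: 47.90 + 1.482 + 47.20 h.

Δt = 96.6 h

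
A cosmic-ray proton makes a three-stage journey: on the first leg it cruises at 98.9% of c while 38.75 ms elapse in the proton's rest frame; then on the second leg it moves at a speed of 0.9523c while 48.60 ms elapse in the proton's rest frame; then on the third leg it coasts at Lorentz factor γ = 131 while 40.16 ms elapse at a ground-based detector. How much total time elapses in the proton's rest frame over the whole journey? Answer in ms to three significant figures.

τ = 87.7 ms

Leg 1: 38.75 ms is already measured in the proton's rest frame.
Leg 2: 48.60 ms is already measured in the proton's rest frame.
Leg 3: γ = 131; τ_3 = 40.16/131.0 = 0.3066 ms.
Total: 38.75 + 48.60 + 0.3066 ms.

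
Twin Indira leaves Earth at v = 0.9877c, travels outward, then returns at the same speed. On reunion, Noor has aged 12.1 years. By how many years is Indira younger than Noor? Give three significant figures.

γ = 1/√(1 − 0.9877²) = 1/√0.02445 = 6.395
Indira's elapsed proper time: τ = 12.1/6.395 = 1.892 years.
Age gap = Δt − τ = 12.1 − 1.892 years.

Δt − τ = 10.2 years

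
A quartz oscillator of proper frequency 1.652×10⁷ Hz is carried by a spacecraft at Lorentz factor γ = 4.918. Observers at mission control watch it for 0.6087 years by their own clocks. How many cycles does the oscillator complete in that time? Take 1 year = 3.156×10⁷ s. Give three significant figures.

γ = 4.918
During 0.6087 years of lab time, the oscillator's proper time advances by τ = Δt/γ = 0.6087/4.918 = 0.1238 years = 3.906×10⁶ s.
N = f × τ = 1.652×10⁷ × 3.906×10⁶ = 6.453×10¹³.

N = 6.45×10¹³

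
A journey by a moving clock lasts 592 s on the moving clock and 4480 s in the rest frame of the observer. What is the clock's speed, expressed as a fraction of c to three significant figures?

v = 0.991c

The proper time is measured on the moving clock (both events occur at the clock's location); Δt is measured in the rest frame of the observer. γ = Δt/τ = 4480/592 = 7.568.
β = √(1 − 1/γ²) = √(1 − 0.01746) = √0.9825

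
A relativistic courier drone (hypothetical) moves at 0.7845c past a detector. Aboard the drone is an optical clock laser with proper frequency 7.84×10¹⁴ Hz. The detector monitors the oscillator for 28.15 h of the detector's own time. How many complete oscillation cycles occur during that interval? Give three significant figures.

γ = 1/√(1 − 0.7845²) = 1/√0.3846 = 1.613
During 28.15 h of lab time, the oscillator's proper time advances by τ = Δt/γ = 28.15/1.613 = 17.46 h = 6.284×10⁴ s.
N = f × τ = 7.84×10¹⁴ × 6.284×10⁴ = 4.927×10¹⁹.

N = 4.93×10¹⁹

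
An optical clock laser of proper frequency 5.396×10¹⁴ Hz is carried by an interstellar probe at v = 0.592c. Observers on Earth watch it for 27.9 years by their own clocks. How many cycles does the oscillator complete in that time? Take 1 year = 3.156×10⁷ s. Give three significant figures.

γ = 1/√(1 − 0.592²) = 1/√0.6495 = 1.241
During 27.9 years of lab time, the oscillator's proper time advances by τ = Δt/γ = 27.9/1.241 = 22.49 years = 7.096×10⁸ s.
N = f × τ = 5.396×10¹⁴ × 7.096×10⁸ = 3.829×10²³.

N = 3.83×10²³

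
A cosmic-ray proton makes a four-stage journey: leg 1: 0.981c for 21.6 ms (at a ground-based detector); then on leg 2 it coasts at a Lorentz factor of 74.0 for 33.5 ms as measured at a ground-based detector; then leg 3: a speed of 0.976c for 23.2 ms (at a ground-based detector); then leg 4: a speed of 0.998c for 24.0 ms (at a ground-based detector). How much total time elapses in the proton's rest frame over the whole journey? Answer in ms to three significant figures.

Leg 1: γ = 1/√(1 − 0.981²) = 1/√0.03764 = 5.154; τ_1 = 21.6/5.154 = 4.191 ms.
Leg 2: γ = 74.0; τ_2 = 33.5/74.00 = 0.4527 ms.
Leg 3: γ = 1/√(1 − 0.976²) = 1/√0.04742 = 4.592; τ_3 = 23.2/4.592 = 5.052 ms.
Leg 4: γ = 1/√(1 − 0.998²) = 1/√0.003996 = 15.82; τ_4 = 24.0/15.82 = 1.517 ms.
Total: 4.191 + 0.4527 + 5.052 + 1.517 ms.

τ = 11.2 ms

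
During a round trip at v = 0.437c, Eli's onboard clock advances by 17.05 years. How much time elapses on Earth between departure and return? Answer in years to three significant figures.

γ = 1/√(1 − 0.437²) = 1/√0.8090 = 1.112
Earth-frame duration is the dilated interval: Δt = γτ = 1.112 × 17.05 years.

Δt = 19.0 years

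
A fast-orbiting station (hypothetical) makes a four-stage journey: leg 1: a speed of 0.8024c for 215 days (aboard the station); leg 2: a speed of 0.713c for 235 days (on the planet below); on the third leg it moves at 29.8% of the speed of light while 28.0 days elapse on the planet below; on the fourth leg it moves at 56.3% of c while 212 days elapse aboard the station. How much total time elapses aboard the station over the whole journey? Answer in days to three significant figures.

Leg 1: 215 days is already measured aboard the station.
Leg 2: γ = 1/√(1 − 0.713²) = 1/√0.4916 = 1.426; τ_2 = 235/1.426 = 164.8 days.
Leg 3: β = 0.298; γ = 1/√(1 − 0.298²) = 1/√0.9112 = 1.048; τ_3 = 28.0/1.048 = 26.73 days.
Leg 4: 212 days is already measured aboard the station.
Total: 215.0 + 164.8 + 26.73 + 212.0 days.

τ = 619 days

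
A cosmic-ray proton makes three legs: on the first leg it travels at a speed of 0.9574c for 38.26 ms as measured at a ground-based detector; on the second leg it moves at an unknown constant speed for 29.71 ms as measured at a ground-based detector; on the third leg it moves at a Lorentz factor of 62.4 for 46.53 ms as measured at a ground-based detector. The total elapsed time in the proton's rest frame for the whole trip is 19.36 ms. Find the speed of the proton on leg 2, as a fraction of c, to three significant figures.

Leg 1: γ = 1/√(1 − 0.9574²) = 1/√0.08339 = 3.463; τ_1 = 38.26/3.463 = 11.05 ms.
Leg 2: speed unknown; τ_2 = 29.71/γ_2.
Leg 3: γ = 62.4; τ_3 = 46.53/62.40 = 0.7457 ms.
Total proper time: 11.05 + τ_2 + 0.7457 = 19.36, so τ_2 = 19.36 − 11.79 = 7.566 ms.
γ_2 = 29.71/7.566 = 3.927; β = √(1 − 1/γ²) = √0.9351.

β = 0.967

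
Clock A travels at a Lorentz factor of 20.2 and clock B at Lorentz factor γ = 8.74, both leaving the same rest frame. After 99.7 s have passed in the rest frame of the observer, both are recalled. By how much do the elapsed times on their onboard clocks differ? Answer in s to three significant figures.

|τ_A − τ_B| = 6.47 s

A: γ = 20.2; τ_A = 99.7/20.20 = 4.936 s.
B: γ = 8.74; τ_B = 99.7/8.740 = 11.41 s.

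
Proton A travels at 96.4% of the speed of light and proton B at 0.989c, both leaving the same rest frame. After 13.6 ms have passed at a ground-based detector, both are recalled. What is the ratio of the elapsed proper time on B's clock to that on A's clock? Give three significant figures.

τ_B/τ_A = 0.556

A: β = 0.964; γ = 1/√(1 − 0.964²) = 1/√0.07070 = 3.761. B: γ = 1/√(1 − 0.989²) = 1/√0.02188 = 6.761.
τ_A/τ_B = γ_B/γ_A = 6.761/3.761 = 1.798, so τ_B/τ_A = 0.5563.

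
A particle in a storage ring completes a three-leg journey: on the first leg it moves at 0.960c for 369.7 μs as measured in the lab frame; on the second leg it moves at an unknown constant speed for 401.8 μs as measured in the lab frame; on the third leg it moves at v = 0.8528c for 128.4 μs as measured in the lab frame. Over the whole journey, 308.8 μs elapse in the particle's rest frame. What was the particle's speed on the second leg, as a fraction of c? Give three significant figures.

β = 0.939

Leg 1: γ = 1/√(1 − 0.960²) = 25/7 ≈ 3.571; τ_1 = 369.7/3.571 = 103.5 μs.
Leg 2: speed unknown; τ_2 = 401.8/γ_2.
Leg 3: γ = 1/√(1 − 0.8528²) = 1/√0.2727 = 1.915; τ_3 = 128.4/1.915 = 67.06 μs.
Total proper time: 103.5 + τ_2 + 67.06 = 308.8, so τ_2 = 308.8 − 170.6 = 138.2 μs.
γ_2 = 401.8/138.2 = 2.907; β = √(1 − 1/γ²) = √0.8816.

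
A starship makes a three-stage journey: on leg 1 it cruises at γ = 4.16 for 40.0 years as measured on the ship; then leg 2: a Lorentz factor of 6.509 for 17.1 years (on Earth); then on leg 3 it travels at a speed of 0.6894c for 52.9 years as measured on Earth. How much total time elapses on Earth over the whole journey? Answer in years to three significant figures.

Δt = 236 years

Leg 1: γ = 4.16; Δt_1 = 4.160 × 40.0 = 166.4 years.
Leg 2: 17.1 years is already measured on Earth.
Leg 3: 52.9 years is already measured on Earth.
Total: 166.4 + 17.10 + 52.90 years.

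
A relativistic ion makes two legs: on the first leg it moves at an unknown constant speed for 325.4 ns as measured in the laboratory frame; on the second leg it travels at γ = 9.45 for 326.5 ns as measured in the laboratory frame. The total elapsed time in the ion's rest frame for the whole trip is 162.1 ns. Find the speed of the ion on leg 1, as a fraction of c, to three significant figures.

β = 0.920

Leg 1: speed unknown; τ_1 = 325.4/γ_1.
Leg 2: γ = 9.45; τ_2 = 326.5/9.450 = 34.55 ns.
Total proper time: τ_1 + 34.55 = 162.1, so τ_1 = 162.1 − 34.55 = 127.5 ns.
γ_1 = 325.4/127.5 = 2.551; β = √(1 − 1/γ²) = √0.8464.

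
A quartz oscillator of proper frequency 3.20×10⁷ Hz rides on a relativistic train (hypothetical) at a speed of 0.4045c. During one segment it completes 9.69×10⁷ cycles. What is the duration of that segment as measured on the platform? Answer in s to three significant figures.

γ = 1/√(1 − 0.4045²) = 1/√0.8364 = 1.093
Proper time for N cycles: τ = N/f = 9.69×10⁷/(3.20×10⁷) = 3.028×10⁰ s = 3.028 s.
Lab-frame duration Δt = γτ = 1.093 × 3.028 = 3.311 s.

Δt = 3.31 s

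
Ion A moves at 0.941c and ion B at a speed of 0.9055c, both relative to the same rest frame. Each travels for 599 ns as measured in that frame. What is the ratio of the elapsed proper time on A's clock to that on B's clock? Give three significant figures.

A: γ = 1/√(1 − 0.941²) = 1/√0.1145 = 2.955. B: γ = 1/√(1 − 0.9055²) = 1/√0.1801 = 2.357.
τ_A/τ_B = γ_B/γ_A = 2.357/2.955 = 0.7975, so τ_A/τ_B = 0.7975.

τ_A/τ_B = 0.797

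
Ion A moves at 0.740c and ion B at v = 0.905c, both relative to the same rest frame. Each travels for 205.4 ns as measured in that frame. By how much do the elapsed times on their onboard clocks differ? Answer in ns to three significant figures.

|τ_A − τ_B| = 50.8 ns

A: γ = 1/√(1 − 0.740²) = 1/√0.4524 = 1.487; τ_A = 205.4/1.487 = 138.2 ns.
B: γ = 1/√(1 − 0.905²) = 1/√0.1810 = 2.351; τ_B = 205.4/2.351 = 87.38 ns.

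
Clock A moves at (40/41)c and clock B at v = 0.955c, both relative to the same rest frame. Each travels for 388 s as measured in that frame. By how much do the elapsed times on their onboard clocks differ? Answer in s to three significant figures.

A: γ = 1/√(1 − (40/41)²) = 41/9 ≈ 4.556; τ_A = 388/4.556 = 85.17 s.
B: γ = 1/√(1 − 0.955²) = 1/√0.08798 = 3.371; τ_B = 388/3.371 = 115.1 s.

|τ_A − τ_B| = 29.9 s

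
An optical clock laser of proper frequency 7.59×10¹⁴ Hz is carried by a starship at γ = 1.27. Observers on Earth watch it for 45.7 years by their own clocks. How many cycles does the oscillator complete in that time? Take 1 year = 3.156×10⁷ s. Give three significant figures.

N = 8.62×10²³

γ = 1.27
During 45.7 years of lab time, the oscillator's proper time advances by τ = Δt/γ = 45.7/1.270 = 35.98 years = 1.136×10⁹ s.
N = f × τ = 7.59×10¹⁴ × 1.136×10⁹ = 8.620×10²³.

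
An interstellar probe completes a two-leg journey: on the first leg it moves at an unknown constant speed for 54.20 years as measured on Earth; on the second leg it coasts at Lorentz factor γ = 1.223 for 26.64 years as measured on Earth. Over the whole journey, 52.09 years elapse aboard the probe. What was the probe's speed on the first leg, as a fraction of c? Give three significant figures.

β = 0.829

Leg 1: speed unknown; τ_1 = 54.20/γ_1.
Leg 2: γ = 1.223; τ_2 = 26.64/1.223 = 21.78 years.
Total proper time: τ_1 + 21.78 = 52.09, so τ_1 = 52.09 − 21.78 = 30.31 years.
γ_1 = 54.20/30.31 = 1.788; β = √(1 − 1/γ²) = √0.6873.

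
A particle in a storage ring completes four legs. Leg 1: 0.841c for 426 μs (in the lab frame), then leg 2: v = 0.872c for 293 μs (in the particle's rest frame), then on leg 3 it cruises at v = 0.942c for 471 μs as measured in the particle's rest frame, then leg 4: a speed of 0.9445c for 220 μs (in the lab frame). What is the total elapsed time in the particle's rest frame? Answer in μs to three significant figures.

Leg 1: γ = 1/√(1 − 0.841²) = 1/√0.2927 = 1.848; τ_1 = 426/1.848 = 230.5 μs.
Leg 2: 293 μs is already measured in the particle's rest frame.
Leg 3: 471 μs is already measured in the particle's rest frame.
Leg 4: γ = 1/√(1 − 0.9445²) = 1/√0.1079 = 3.044; τ_4 = 220/3.044 = 72.27 μs.
Total: 230.5 + 293.0 + 471.0 + 72.27 μs.

τ = 1070 μs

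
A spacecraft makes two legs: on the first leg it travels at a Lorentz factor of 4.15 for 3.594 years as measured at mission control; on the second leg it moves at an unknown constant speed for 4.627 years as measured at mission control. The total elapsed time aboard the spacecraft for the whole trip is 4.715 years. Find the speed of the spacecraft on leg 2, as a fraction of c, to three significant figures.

β = 0.555

Leg 1: γ = 4.15; τ_1 = 3.594/4.150 = 0.8660 years.
Leg 2: speed unknown; τ_2 = 4.627/γ_2.
Total proper time: 0.8660 + τ_2 = 4.715, so τ_2 = 4.715 − 0.8660 = 3.849 years.
γ_2 = 4.627/3.849 = 1.202; β = √(1 − 1/γ²) = √0.3080.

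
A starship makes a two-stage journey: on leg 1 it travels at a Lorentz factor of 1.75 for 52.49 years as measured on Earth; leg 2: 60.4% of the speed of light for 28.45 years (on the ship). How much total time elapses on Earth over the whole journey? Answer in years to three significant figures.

Leg 1: 52.49 years is already measured on Earth.
Leg 2: β = 0.604; γ = 1/√(1 − 0.604²) = 1/√0.6352 = 1.255; Δt_2 = 1.255 × 28.45 = 35.70 years.
Total: 52.49 + 35.70 years.

Δt = 88.2 years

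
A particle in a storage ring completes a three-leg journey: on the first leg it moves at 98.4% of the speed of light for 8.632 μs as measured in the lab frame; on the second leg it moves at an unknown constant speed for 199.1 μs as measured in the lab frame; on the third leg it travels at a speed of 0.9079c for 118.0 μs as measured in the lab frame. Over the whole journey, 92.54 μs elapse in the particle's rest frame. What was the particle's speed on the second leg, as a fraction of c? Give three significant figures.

β = 0.978

Leg 1: β = 0.984; γ = 1/√(1 − 0.984²) = 1/√0.03174 = 5.613; τ_1 = 8.632/5.613 = 1.538 μs.
Leg 2: speed unknown; τ_2 = 199.1/γ_2.
Leg 3: γ = 1/√(1 − 0.9079²) = 1/√0.1757 = 2.386; τ_3 = 118.0/2.386 = 49.46 μs.
Total proper time: 1.538 + τ_2 + 49.46 = 92.54, so τ_2 = 92.54 − 51.00 = 41.54 μs.
γ_2 = 199.1/41.54 = 4.793; β = √(1 − 1/γ²) = √0.9565.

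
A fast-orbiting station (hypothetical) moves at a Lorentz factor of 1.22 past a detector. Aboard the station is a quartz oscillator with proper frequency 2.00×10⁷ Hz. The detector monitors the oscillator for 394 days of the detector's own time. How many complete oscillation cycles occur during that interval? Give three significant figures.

γ = 1.22
During 394 days of lab time, the oscillator's proper time advances by τ = Δt/γ = 394/1.220 = 323.0 days = 2.790×10⁷ s.
N = f × τ = 2.00×10⁷ × 2.790×10⁷ = 5.581×10¹⁴.

N = 5.58×10¹⁴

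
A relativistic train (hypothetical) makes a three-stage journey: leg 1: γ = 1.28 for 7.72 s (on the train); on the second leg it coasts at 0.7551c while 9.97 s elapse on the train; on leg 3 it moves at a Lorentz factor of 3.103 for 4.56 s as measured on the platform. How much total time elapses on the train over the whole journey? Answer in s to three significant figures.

Leg 1: 7.72 s is already measured on the train.
Leg 2: 9.97 s is already measured on the train.
Leg 3: γ = 3.103; τ_3 = 4.56/3.103 = 1.470 s.
Total: 7.720 + 9.970 + 1.470 s.

τ = 19.2 s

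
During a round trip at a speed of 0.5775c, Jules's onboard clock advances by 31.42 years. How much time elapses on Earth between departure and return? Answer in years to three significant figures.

Δt = 38.5 years

γ = 1/√(1 − 0.5775²) = 1/√0.6665 = 1.225
Earth-frame duration is the dilated interval: Δt = γτ = 1.225 × 31.42 years.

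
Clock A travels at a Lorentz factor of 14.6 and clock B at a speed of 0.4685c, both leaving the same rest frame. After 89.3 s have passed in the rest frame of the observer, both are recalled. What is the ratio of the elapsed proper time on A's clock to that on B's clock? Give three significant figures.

τ_A/τ_B = 0.0775

A: γ = 14.6. B: γ = 1/√(1 − 0.4685²) = 1/√0.7805 = 1.132.
τ_A/τ_B = γ_B/γ_A = 1.132/14.60 = 0.07753, so τ_A/τ_B = 0.07753.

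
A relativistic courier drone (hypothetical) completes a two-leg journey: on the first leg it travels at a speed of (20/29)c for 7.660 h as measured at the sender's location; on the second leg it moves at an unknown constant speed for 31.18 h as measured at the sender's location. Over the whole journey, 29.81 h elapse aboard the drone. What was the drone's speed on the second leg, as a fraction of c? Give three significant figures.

Leg 1: γ = 1/√(1 − (20/29)²) = 29/21 ≈ 1.381; τ_1 = 7.660/1.381 = 5.547 h.
Leg 2: speed unknown; τ_2 = 31.18/γ_2.
Total proper time: 5.547 + τ_2 = 29.81, so τ_2 = 29.81 − 5.547 = 24.26 h.
γ_2 = 31.18/24.26 = 1.285; β = √(1 − 1/γ²) = √0.3945.

β = 0.628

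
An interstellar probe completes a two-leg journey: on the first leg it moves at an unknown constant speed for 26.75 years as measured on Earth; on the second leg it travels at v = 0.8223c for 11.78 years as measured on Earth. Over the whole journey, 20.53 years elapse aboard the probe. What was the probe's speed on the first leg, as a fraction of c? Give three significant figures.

Leg 1: speed unknown; τ_1 = 26.75/γ_1.
Leg 2: γ = 1/√(1 − 0.8223²) = 1/√0.3238 = 1.757; τ_2 = 11.78/1.757 = 6.703 years.
Total proper time: τ_1 + 6.703 = 20.53, so τ_1 = 20.53 − 6.703 = 13.83 years.
γ_1 = 26.75/13.83 = 1.935; β = √(1 − 1/γ²) = √0.7328.

β = 0.856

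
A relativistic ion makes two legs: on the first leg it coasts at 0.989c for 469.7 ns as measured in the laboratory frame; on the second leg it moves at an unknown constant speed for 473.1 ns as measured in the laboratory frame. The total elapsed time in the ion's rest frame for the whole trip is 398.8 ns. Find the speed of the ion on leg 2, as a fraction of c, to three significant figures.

β = 0.718

Leg 1: γ = 1/√(1 − 0.989²) = 1/√0.02188 = 6.761; τ_1 = 469.7/6.761 = 69.48 ns.
Leg 2: speed unknown; τ_2 = 473.1/γ_2.
Total proper time: 69.48 + τ_2 = 398.8, so τ_2 = 398.8 − 69.48 = 329.3 ns.
γ_2 = 473.1/329.3 = 1.437; β = √(1 − 1/γ²) = √0.5154.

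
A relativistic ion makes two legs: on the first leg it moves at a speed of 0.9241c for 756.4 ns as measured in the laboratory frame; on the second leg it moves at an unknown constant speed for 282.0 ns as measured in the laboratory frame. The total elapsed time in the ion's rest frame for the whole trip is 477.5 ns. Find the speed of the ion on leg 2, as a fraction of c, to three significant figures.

β = 0.744

Leg 1: γ = 1/√(1 − 0.9241²) = 1/√0.1460 = 2.617; τ_1 = 756.4/2.617 = 289.1 ns.
Leg 2: speed unknown; τ_2 = 282.0/γ_2.
Total proper time: 289.1 + τ_2 = 477.5, so τ_2 = 477.5 − 289.1 = 188.4 ns.
γ_2 = 282.0/188.4 = 1.496; β = √(1 − 1/γ²) = √0.5535.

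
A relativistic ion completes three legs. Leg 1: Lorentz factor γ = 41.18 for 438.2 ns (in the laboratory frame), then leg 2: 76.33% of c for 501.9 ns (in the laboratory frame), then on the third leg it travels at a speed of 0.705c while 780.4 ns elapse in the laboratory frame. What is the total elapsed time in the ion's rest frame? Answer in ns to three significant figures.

τ = 888 ns

Leg 1: γ = 41.18; τ_1 = 438.2/41.18 = 10.64 ns.
Leg 2: β = 0.7633; γ = 1/√(1 − 0.7633²) = 1/√0.4174 = 1.548; τ_2 = 501.9/1.548 = 324.2 ns.
Leg 3: γ = 1/√(1 − 0.705²) = 1/√0.5030 = 1.410; τ_3 = 780.4/1.410 = 553.5 ns.
Total: 10.64 + 324.2 + 553.5 ns.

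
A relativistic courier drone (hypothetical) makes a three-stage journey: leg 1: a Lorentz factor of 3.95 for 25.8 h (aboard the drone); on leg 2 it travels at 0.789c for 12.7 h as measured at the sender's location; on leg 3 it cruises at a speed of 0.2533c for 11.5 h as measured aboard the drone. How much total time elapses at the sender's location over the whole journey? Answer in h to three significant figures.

Δt = 126 h

Leg 1: γ = 3.95; Δt_1 = 3.950 × 25.8 = 101.9 h.
Leg 2: 12.7 h is already measured at the sender's location.
Leg 3: γ = 1/√(1 − 0.2533²) = 1/√0.9358 = 1.034; Δt_3 = 1.034 × 11.5 = 11.89 h.
Total: 101.9 + 12.70 + 11.89 h.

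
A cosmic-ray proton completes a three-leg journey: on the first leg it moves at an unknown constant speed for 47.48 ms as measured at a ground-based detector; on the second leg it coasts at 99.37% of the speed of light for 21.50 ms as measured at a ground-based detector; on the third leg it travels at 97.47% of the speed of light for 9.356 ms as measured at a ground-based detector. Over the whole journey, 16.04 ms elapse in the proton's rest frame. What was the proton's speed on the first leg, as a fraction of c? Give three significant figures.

β = 0.970

Leg 1: speed unknown; τ_1 = 47.48/γ_1.
Leg 2: β = 0.9937; γ = 1/√(1 − 0.9937²) = 1/√0.01256 = 8.923; τ_2 = 21.50/8.923 = 2.410 ms.
Leg 3: β = 0.9747; γ = 1/√(1 − 0.9747²) = 1/√0.04996 = 4.474; τ_3 = 9.356/4.474 = 2.091 ms.
Total proper time: τ_1 + 2.410 + 2.091 = 16.04, so τ_1 = 16.04 − 4.501 = 11.54 ms.
γ_1 = 47.48/11.54 = 4.115; β = √(1 − 1/γ²) = √0.9409.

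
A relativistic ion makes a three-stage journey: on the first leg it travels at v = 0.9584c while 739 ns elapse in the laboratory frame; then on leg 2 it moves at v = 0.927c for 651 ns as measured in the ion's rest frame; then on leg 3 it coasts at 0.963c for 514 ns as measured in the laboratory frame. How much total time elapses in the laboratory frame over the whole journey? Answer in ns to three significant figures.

Δt = 2990 ns

Leg 1: 739 ns is already measured in the laboratory frame.
Leg 2: γ = 1/√(1 − 0.927²) = 1/√0.1407 = 2.666; Δt_2 = 2.666 × 651 = 1736 ns.
Leg 3: 514 ns is already measured in the laboratory frame.
Total: 739.0 + 1736 + 514.0 ns.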